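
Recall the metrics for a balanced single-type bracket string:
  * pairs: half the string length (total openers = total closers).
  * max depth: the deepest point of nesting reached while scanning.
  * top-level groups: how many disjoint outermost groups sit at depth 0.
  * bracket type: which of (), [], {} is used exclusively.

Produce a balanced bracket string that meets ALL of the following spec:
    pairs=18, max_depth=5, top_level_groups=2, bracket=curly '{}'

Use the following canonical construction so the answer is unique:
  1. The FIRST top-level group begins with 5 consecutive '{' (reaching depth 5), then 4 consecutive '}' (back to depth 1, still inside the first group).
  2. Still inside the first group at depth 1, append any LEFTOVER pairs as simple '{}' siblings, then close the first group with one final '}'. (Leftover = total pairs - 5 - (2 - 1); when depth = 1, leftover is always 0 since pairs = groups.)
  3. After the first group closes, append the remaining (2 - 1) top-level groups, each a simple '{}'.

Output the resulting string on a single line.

Spec: pairs=18 depth=5 groups=2
Leftover pairs = 18 - 5 - (2-1) = 12
First group: deep chain of depth 5 + 12 sibling pairs
Remaining 1 groups: simple '{}' each

Answer: {{{{{}}}}{}{}{}{}{}{}{}{}{}{}{}{}}{}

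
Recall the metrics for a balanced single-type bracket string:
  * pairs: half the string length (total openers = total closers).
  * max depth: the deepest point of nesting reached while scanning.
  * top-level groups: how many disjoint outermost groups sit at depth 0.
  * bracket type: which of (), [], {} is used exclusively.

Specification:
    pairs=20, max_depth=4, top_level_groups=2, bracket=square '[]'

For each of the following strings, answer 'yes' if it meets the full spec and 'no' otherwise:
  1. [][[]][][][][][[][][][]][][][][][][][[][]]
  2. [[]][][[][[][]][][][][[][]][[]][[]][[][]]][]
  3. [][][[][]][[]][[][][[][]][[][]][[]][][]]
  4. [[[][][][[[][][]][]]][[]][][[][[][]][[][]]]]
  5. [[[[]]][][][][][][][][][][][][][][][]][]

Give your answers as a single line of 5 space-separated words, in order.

String 1 '[][[]][][][][][[][][][]][][][][][][][[][]]': depth seq [1 0 1 2 1 0 1 0 1 0 1 0 1 0 1 2 1 2 1 2 1 2 1 0 1 0 1 0 1 0 1 0 1 0 1 0 1 2 1 2 1 0]
  -> pairs=21 depth=2 groups=14 -> no
String 2 '[[]][][[][[][]][][][][[][]][[]][[]][[][]]][]': depth seq [1 2 1 0 1 0 1 2 1 2 3 2 3 2 1 2 1 2 1 2 1 2 3 2 3 2 1 2 3 2 1 2 3 2 1 2 3 2 3 2 1 0 1 0]
  -> pairs=22 depth=3 groups=4 -> no
String 3 '[][][[][]][[]][[][][[][]][[][]][[]][][]]': depth seq [1 0 1 0 1 2 1 2 1 0 1 2 1 0 1 2 1 2 1 2 3 2 3 2 1 2 3 2 3 2 1 2 3 2 1 2 1 2 1 0]
  -> pairs=20 depth=3 groups=5 -> no
String 4 '[[[][][][[[][][]][]]][[]][][[][[][]][[][]]]]': depth seq [1 2 3 2 3 2 3 2 3 4 5 4 5 4 5 4 3 4 3 2 1 2 3 2 1 2 1 2 3 2 3 4 3 4 3 2 3 4 3 4 3 2 1 0]
  -> pairs=22 depth=5 groups=1 -> no
String 5 '[[[[]]][][][][][][][][][][][][][][][]][]': depth seq [1 2 3 4 3 2 1 2 1 2 1 2 1 2 1 2 1 2 1 2 1 2 1 2 1 2 1 2 1 2 1 2 1 2 1 2 1 0 1 0]
  -> pairs=20 depth=4 groups=2 -> yes

Answer: no no no no yes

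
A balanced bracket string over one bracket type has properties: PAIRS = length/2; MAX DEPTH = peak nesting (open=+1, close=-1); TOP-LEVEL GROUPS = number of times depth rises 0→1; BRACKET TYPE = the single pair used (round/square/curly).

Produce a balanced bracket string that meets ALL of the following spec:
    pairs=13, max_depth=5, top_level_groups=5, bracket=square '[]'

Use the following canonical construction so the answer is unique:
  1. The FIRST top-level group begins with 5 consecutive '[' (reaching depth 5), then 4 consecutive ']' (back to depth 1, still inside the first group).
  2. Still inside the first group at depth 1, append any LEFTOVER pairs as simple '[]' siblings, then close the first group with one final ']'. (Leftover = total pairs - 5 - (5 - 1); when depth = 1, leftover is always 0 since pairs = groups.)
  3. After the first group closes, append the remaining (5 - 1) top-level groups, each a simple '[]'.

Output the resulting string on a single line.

Spec: pairs=13 depth=5 groups=5
Leftover pairs = 13 - 5 - (5-1) = 4
First group: deep chain of depth 5 + 4 sibling pairs
Remaining 4 groups: simple '[]' each

Answer: [[[[[]]]][][][][]][][][][]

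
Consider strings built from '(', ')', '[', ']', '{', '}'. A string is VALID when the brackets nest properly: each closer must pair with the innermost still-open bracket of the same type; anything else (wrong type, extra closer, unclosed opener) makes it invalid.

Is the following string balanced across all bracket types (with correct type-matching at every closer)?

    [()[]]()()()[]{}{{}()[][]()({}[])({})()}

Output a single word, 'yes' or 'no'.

pos 0: push '['; stack = [
pos 1: push '('; stack = [(
pos 2: ')' matches '('; pop; stack = [
pos 3: push '['; stack = [[
pos 4: ']' matches '['; pop; stack = [
pos 5: ']' matches '['; pop; stack = (empty)
pos 6: push '('; stack = (
pos 7: ')' matches '('; pop; stack = (empty)
pos 8: push '('; stack = (
pos 9: ')' matches '('; pop; stack = (empty)
pos 10: push '('; stack = (
pos 11: ')' matches '('; pop; stack = (empty)
pos 12: push '['; stack = [
pos 13: ']' matches '['; pop; stack = (empty)
pos 14: push '{'; stack = {
pos 15: '}' matches '{'; pop; stack = (empty)
pos 16: push '{'; stack = {
pos 17: push '{'; stack = {{
pos 18: '}' matches '{'; pop; stack = {
pos 19: push '('; stack = {(
pos 20: ')' matches '('; pop; stack = {
pos 21: push '['; stack = {[
pos 22: ']' matches '['; pop; stack = {
pos 23: push '['; stack = {[
pos 24: ']' matches '['; pop; stack = {
pos 25: push '('; stack = {(
pos 26: ')' matches '('; pop; stack = {
pos 27: push '('; stack = {(
pos 28: push '{'; stack = {({
pos 29: '}' matches '{'; pop; stack = {(
pos 30: push '['; stack = {([
pos 31: ']' matches '['; pop; stack = {(
pos 32: ')' matches '('; pop; stack = {
pos 33: push '('; stack = {(
pos 34: push '{'; stack = {({
pos 35: '}' matches '{'; pop; stack = {(
pos 36: ')' matches '('; pop; stack = {
pos 37: push '('; stack = {(
pos 38: ')' matches '('; pop; stack = {
pos 39: '}' matches '{'; pop; stack = (empty)
end: stack empty → VALID
Verdict: properly nested → yes

Answer: yes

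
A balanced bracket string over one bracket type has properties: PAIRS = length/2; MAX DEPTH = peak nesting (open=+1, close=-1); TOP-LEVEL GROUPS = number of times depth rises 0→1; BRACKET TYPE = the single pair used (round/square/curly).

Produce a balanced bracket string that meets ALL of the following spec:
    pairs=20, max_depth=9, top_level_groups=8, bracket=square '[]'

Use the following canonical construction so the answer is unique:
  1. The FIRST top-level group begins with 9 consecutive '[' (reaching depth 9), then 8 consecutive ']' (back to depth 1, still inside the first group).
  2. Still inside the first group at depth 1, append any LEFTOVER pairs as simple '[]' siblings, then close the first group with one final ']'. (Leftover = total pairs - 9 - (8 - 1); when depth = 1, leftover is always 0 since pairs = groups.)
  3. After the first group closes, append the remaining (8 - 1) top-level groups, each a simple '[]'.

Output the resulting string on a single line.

Answer: [[[[[[[[[]]]]]]]][][][][]][][][][][][][]

Derivation:
Spec: pairs=20 depth=9 groups=8
Leftover pairs = 20 - 9 - (8-1) = 4
First group: deep chain of depth 9 + 4 sibling pairs
Remaining 7 groups: simple '[]' each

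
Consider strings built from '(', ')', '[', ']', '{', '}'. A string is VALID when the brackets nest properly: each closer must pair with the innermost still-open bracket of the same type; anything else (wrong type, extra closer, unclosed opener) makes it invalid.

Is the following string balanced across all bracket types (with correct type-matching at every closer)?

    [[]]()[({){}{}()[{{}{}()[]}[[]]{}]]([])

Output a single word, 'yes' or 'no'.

pos 0: push '['; stack = [
pos 1: push '['; stack = [[
pos 2: ']' matches '['; pop; stack = [
pos 3: ']' matches '['; pop; stack = (empty)
pos 4: push '('; stack = (
pos 5: ')' matches '('; pop; stack = (empty)
pos 6: push '['; stack = [
pos 7: push '('; stack = [(
pos 8: push '{'; stack = [({
pos 9: saw closer ')' but top of stack is '{' (expected '}') → INVALID
Verdict: type mismatch at position 9: ')' closes '{' → no

Answer: no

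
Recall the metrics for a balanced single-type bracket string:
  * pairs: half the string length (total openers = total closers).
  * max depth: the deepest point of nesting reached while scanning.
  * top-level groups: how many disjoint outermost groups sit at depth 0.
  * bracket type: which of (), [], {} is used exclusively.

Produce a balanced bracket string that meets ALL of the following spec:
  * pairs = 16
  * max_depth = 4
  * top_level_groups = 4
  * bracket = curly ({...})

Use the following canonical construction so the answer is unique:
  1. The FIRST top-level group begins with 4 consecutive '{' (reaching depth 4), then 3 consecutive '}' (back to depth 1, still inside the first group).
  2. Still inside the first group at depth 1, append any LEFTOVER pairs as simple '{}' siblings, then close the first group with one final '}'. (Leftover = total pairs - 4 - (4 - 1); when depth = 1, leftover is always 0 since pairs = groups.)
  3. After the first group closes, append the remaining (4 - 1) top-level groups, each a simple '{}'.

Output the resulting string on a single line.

Answer: {{{{}}}{}{}{}{}{}{}{}{}{}}{}{}{}

Derivation:
Spec: pairs=16 depth=4 groups=4
Leftover pairs = 16 - 4 - (4-1) = 9
First group: deep chain of depth 4 + 9 sibling pairs
Remaining 3 groups: simple '{}' each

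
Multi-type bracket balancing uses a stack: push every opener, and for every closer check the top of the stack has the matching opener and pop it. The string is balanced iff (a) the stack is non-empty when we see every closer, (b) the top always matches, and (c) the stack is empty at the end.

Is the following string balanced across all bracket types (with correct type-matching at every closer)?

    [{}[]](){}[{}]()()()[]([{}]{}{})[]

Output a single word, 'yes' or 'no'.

pos 0: push '['; stack = [
pos 1: push '{'; stack = [{
pos 2: '}' matches '{'; pop; stack = [
pos 3: push '['; stack = [[
pos 4: ']' matches '['; pop; stack = [
pos 5: ']' matches '['; pop; stack = (empty)
pos 6: push '('; stack = (
pos 7: ')' matches '('; pop; stack = (empty)
pos 8: push '{'; stack = {
pos 9: '}' matches '{'; pop; stack = (empty)
pos 10: push '['; stack = [
pos 11: push '{'; stack = [{
pos 12: '}' matches '{'; pop; stack = [
pos 13: ']' matches '['; pop; stack = (empty)
pos 14: push '('; stack = (
pos 15: ')' matches '('; pop; stack = (empty)
pos 16: push '('; stack = (
pos 17: ')' matches '('; pop; stack = (empty)
pos 18: push '('; stack = (
pos 19: ')' matches '('; pop; stack = (empty)
pos 20: push '['; stack = [
pos 21: ']' matches '['; pop; stack = (empty)
pos 22: push '('; stack = (
pos 23: push '['; stack = ([
pos 24: push '{'; stack = ([{
pos 25: '}' matches '{'; pop; stack = ([
pos 26: ']' matches '['; pop; stack = (
pos 27: push '{'; stack = ({
pos 28: '}' matches '{'; pop; stack = (
pos 29: push '{'; stack = ({
pos 30: '}' matches '{'; pop; stack = (
pos 31: ')' matches '('; pop; stack = (empty)
pos 32: push '['; stack = [
pos 33: ']' matches '['; pop; stack = (empty)
end: stack empty → VALID
Verdict: properly nested → yes

Answer: yes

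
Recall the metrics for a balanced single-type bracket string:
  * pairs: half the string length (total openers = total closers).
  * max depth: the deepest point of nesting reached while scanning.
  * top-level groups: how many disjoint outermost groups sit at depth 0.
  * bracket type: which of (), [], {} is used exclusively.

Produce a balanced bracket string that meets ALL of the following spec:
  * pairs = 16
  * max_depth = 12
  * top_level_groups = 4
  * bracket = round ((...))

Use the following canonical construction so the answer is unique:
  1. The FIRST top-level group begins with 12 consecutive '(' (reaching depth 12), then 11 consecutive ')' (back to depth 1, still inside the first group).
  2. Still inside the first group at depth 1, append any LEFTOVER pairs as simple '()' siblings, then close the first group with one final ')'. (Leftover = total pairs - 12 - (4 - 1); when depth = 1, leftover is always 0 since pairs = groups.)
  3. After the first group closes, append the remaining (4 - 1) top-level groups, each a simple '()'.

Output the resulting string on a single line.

Spec: pairs=16 depth=12 groups=4
Leftover pairs = 16 - 12 - (4-1) = 1
First group: deep chain of depth 12 + 1 sibling pairs
Remaining 3 groups: simple '()' each

Answer: (((((((((((()))))))))))())()()()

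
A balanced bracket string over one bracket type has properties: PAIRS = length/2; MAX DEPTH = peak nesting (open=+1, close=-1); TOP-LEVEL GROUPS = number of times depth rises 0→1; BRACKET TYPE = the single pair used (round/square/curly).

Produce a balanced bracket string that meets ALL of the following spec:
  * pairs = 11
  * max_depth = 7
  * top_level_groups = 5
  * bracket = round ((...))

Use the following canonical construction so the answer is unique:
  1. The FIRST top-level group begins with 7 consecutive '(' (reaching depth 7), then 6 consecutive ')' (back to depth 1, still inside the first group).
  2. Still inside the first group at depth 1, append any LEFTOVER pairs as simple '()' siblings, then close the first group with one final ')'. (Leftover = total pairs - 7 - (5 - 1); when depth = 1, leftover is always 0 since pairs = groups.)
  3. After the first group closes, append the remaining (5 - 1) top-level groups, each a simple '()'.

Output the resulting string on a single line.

Answer: ((((((()))))))()()()()

Derivation:
Spec: pairs=11 depth=7 groups=5
Leftover pairs = 11 - 7 - (5-1) = 0
First group: deep chain of depth 7 + 0 sibling pairs
Remaining 4 groups: simple '()' each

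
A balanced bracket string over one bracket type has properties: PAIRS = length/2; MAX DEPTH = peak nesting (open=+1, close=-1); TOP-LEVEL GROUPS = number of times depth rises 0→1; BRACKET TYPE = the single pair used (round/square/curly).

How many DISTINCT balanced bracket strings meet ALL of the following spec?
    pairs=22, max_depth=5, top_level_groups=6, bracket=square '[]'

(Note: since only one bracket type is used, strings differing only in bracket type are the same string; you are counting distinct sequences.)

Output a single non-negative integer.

Answer: 1087995030

Derivation:
Spec: pairs=22 depth=5 groups=6
Count(depth <= 5) = 1831403688
Count(depth <= 4) = 743408658
Count(depth == 5) = 1831403688 - 743408658 = 1087995030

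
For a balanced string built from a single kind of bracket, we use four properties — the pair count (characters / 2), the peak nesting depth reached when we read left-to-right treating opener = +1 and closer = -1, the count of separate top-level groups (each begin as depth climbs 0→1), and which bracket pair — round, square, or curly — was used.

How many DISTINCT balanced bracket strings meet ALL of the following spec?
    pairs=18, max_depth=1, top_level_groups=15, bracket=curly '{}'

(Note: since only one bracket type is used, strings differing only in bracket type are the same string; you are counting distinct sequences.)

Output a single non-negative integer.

Spec: pairs=18 depth=1 groups=15
Count(depth <= 1) = 0
Count(depth <= 0) = 0
Count(depth == 1) = 0 - 0 = 0

Answer: 0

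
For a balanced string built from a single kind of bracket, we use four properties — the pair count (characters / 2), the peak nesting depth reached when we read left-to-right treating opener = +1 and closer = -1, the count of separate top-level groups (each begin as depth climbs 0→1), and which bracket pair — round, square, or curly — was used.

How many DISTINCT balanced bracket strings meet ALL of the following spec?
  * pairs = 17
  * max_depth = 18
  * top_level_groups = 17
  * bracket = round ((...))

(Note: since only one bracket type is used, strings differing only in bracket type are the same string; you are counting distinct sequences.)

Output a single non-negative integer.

Answer: 0

Derivation:
Spec: pairs=17 depth=18 groups=17
Count(depth <= 18) = 1
Count(depth <= 17) = 1
Count(depth == 18) = 1 - 1 = 0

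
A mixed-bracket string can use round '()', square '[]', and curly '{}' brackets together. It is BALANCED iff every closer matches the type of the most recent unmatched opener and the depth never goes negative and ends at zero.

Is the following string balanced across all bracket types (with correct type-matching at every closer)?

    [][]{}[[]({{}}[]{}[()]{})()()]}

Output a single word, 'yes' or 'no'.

pos 0: push '['; stack = [
pos 1: ']' matches '['; pop; stack = (empty)
pos 2: push '['; stack = [
pos 3: ']' matches '['; pop; stack = (empty)
pos 4: push '{'; stack = {
pos 5: '}' matches '{'; pop; stack = (empty)
pos 6: push '['; stack = [
pos 7: push '['; stack = [[
pos 8: ']' matches '['; pop; stack = [
pos 9: push '('; stack = [(
pos 10: push '{'; stack = [({
pos 11: push '{'; stack = [({{
pos 12: '}' matches '{'; pop; stack = [({
pos 13: '}' matches '{'; pop; stack = [(
pos 14: push '['; stack = [([
pos 15: ']' matches '['; pop; stack = [(
pos 16: push '{'; stack = [({
pos 17: '}' matches '{'; pop; stack = [(
pos 18: push '['; stack = [([
pos 19: push '('; stack = [([(
pos 20: ')' matches '('; pop; stack = [([
pos 21: ']' matches '['; pop; stack = [(
pos 22: push '{'; stack = [({
pos 23: '}' matches '{'; pop; stack = [(
pos 24: ')' matches '('; pop; stack = [
pos 25: push '('; stack = [(
pos 26: ')' matches '('; pop; stack = [
pos 27: push '('; stack = [(
pos 28: ')' matches '('; pop; stack = [
pos 29: ']' matches '['; pop; stack = (empty)
pos 30: saw closer '}' but stack is empty → INVALID
Verdict: unmatched closer '}' at position 30 → no

Answer: no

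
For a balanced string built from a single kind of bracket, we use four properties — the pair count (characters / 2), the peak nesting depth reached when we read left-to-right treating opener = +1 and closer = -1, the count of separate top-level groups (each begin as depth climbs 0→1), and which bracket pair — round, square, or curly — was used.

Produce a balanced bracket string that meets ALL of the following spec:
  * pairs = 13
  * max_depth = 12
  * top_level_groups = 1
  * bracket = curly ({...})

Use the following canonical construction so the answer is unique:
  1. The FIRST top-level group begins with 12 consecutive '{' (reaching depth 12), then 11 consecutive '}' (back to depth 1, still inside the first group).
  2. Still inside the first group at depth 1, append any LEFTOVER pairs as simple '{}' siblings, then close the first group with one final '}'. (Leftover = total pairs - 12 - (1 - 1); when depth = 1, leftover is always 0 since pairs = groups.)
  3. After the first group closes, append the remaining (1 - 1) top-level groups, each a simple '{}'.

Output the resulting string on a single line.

Answer: {{{{{{{{{{{{}}}}}}}}}}}{}}

Derivation:
Spec: pairs=13 depth=12 groups=1
Leftover pairs = 13 - 12 - (1-1) = 1
First group: deep chain of depth 12 + 1 sibling pairs
Remaining 0 groups: simple '{}' each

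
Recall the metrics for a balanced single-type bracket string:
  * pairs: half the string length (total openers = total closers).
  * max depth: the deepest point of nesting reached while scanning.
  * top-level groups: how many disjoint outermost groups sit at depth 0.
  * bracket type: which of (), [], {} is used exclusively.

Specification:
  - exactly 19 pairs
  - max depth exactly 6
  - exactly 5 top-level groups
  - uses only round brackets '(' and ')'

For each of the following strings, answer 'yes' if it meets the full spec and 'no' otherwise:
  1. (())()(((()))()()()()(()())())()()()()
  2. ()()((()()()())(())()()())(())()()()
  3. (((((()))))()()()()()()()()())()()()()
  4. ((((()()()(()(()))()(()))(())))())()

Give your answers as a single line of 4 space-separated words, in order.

String 1 '(())()(((()))()()()()(()())())()()()()': depth seq [1 2 1 0 1 0 1 2 3 4 3 2 1 2 1 2 1 2 1 2 1 2 3 2 3 2 1 2 1 0 1 0 1 0 1 0 1 0]
  -> pairs=19 depth=4 groups=7 -> no
String 2 '()()((()()()())(())()()())(())()()()': depth seq [1 0 1 0 1 2 3 2 3 2 3 2 3 2 1 2 3 2 1 2 1 2 1 2 1 0 1 2 1 0 1 0 1 0 1 0]
  -> pairs=18 depth=3 groups=7 -> no
String 3 '(((((()))))()()()()()()()()())()()()()': depth seq [1 2 3 4 5 6 5 4 3 2 1 2 1 2 1 2 1 2 1 2 1 2 1 2 1 2 1 2 1 0 1 0 1 0 1 0 1 0]
  -> pairs=19 depth=6 groups=5 -> yes
String 4 '((((()()()(()(()))()(()))(())))())()': depth seq [1 2 3 4 5 4 5 4 5 4 5 6 5 6 7 6 5 4 5 4 5 6 5 4 3 4 5 4 3 2 1 2 1 0 1 0]
  -> pairs=18 depth=7 groups=2 -> no

Answer: no no yes no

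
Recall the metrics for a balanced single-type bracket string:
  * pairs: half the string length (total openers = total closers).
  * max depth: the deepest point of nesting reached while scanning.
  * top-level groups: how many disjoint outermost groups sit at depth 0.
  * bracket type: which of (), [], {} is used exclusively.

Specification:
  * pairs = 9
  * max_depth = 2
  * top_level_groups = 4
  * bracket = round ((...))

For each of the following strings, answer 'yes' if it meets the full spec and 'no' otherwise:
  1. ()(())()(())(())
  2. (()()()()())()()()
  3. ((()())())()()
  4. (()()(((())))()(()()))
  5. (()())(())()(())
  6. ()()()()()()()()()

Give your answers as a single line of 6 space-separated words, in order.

String 1 '()(())()(())(())': depth seq [1 0 1 2 1 0 1 0 1 2 1 0 1 2 1 0]
  -> pairs=8 depth=2 groups=5 -> no
String 2 '(()()()()())()()()': depth seq [1 2 1 2 1 2 1 2 1 2 1 0 1 0 1 0 1 0]
  -> pairs=9 depth=2 groups=4 -> yes
String 3 '((()())())()()': depth seq [1 2 3 2 3 2 1 2 1 0 1 0 1 0]
  -> pairs=7 depth=3 groups=3 -> no
String 4 '(()()(((())))()(()()))': depth seq [1 2 1 2 1 2 3 4 5 4 3 2 1 2 1 2 3 2 3 2 1 0]
  -> pairs=11 depth=5 groups=1 -> no
String 5 '(()())(())()(())': depth seq [1 2 1 2 1 0 1 2 1 0 1 0 1 2 1 0]
  -> pairs=8 depth=2 groups=4 -> no
String 6 '()()()()()()()()()': depth seq [1 0 1 0 1 0 1 0 1 0 1 0 1 0 1 0 1 0]
  -> pairs=9 depth=1 groups=9 -> no

Answer: no yes no no no no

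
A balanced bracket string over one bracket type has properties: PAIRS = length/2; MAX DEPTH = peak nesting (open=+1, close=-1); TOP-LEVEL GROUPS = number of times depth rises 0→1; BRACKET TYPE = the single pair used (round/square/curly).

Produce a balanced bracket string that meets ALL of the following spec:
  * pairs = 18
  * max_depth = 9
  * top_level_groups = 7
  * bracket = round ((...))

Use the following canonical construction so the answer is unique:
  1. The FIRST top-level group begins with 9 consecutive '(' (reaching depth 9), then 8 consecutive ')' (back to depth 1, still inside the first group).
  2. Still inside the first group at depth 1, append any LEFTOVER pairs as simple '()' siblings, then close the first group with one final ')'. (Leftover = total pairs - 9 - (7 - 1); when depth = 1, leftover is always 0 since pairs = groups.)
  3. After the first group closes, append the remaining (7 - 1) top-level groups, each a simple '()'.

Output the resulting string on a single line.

Spec: pairs=18 depth=9 groups=7
Leftover pairs = 18 - 9 - (7-1) = 3
First group: deep chain of depth 9 + 3 sibling pairs
Remaining 6 groups: simple '()' each

Answer: ((((((((())))))))()()())()()()()()()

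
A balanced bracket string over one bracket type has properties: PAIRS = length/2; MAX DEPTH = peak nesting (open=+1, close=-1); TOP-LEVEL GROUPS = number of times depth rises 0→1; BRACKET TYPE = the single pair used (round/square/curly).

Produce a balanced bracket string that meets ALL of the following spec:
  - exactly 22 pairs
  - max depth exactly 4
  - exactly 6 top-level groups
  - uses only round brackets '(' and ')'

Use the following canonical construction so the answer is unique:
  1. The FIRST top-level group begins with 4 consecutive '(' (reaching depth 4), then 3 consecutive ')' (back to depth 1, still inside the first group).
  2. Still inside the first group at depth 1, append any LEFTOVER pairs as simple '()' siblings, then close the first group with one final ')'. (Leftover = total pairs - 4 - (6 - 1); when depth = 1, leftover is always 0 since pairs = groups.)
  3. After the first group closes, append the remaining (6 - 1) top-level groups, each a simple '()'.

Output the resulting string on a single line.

Answer: (((()))()()()()()()()()()()()()())()()()()()

Derivation:
Spec: pairs=22 depth=4 groups=6
Leftover pairs = 22 - 4 - (6-1) = 13
First group: deep chain of depth 4 + 13 sibling pairs
Remaining 5 groups: simple '()' each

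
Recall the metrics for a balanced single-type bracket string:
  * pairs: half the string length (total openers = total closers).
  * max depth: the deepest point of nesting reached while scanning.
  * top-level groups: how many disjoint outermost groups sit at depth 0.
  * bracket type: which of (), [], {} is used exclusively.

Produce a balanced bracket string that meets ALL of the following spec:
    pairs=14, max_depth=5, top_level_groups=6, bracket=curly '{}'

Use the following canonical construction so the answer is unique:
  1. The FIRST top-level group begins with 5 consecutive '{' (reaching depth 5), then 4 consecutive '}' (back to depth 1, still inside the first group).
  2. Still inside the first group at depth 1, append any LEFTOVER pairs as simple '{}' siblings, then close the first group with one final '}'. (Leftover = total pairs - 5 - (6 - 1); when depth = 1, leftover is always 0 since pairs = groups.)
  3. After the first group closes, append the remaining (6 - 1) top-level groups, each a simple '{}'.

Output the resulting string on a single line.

Answer: {{{{{}}}}{}{}{}{}}{}{}{}{}{}

Derivation:
Spec: pairs=14 depth=5 groups=6
Leftover pairs = 14 - 5 - (6-1) = 4
First group: deep chain of depth 5 + 4 sibling pairs
Remaining 5 groups: simple '{}' each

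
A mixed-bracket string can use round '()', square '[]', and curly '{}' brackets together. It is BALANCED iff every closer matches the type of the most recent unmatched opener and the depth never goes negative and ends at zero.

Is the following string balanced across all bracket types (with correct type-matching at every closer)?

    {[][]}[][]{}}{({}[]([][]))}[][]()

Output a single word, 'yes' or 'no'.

pos 0: push '{'; stack = {
pos 1: push '['; stack = {[
pos 2: ']' matches '['; pop; stack = {
pos 3: push '['; stack = {[
pos 4: ']' matches '['; pop; stack = {
pos 5: '}' matches '{'; pop; stack = (empty)
pos 6: push '['; stack = [
pos 7: ']' matches '['; pop; stack = (empty)
pos 8: push '['; stack = [
pos 9: ']' matches '['; pop; stack = (empty)
pos 10: push '{'; stack = {
pos 11: '}' matches '{'; pop; stack = (empty)
pos 12: saw closer '}' but stack is empty → INVALID
Verdict: unmatched closer '}' at position 12 → no

Answer: no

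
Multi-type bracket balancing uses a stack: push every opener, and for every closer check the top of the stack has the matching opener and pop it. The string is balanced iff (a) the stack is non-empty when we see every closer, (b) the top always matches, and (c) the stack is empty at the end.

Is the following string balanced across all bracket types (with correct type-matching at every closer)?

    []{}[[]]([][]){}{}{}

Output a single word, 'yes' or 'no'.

pos 0: push '['; stack = [
pos 1: ']' matches '['; pop; stack = (empty)
pos 2: push '{'; stack = {
pos 3: '}' matches '{'; pop; stack = (empty)
pos 4: push '['; stack = [
pos 5: push '['; stack = [[
pos 6: ']' matches '['; pop; stack = [
pos 7: ']' matches '['; pop; stack = (empty)
pos 8: push '('; stack = (
pos 9: push '['; stack = ([
pos 10: ']' matches '['; pop; stack = (
pos 11: push '['; stack = ([
pos 12: ']' matches '['; pop; stack = (
pos 13: ')' matches '('; pop; stack = (empty)
pos 14: push '{'; stack = {
pos 15: '}' matches '{'; pop; stack = (empty)
pos 16: push '{'; stack = {
pos 17: '}' matches '{'; pop; stack = (empty)
pos 18: push '{'; stack = {
pos 19: '}' matches '{'; pop; stack = (empty)
end: stack empty → VALID
Verdict: properly nested → yes

Answer: yes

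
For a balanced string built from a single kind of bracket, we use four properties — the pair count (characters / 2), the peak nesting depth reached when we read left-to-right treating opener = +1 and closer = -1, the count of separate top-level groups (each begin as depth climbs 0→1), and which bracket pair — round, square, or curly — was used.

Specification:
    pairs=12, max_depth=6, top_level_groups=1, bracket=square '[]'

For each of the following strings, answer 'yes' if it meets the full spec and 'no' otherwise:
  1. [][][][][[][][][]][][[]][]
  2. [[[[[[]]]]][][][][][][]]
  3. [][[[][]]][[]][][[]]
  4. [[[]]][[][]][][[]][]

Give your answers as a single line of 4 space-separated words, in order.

Answer: no yes no no

Derivation:
String 1 '[][][][][[][][][]][][[]][]': depth seq [1 0 1 0 1 0 1 0 1 2 1 2 1 2 1 2 1 0 1 0 1 2 1 0 1 0]
  -> pairs=13 depth=2 groups=8 -> no
String 2 '[[[[[[]]]]][][][][][][]]': depth seq [1 2 3 4 5 6 5 4 3 2 1 2 1 2 1 2 1 2 1 2 1 2 1 0]
  -> pairs=12 depth=6 groups=1 -> yes
String 3 '[][[[][]]][[]][][[]]': depth seq [1 0 1 2 3 2 3 2 1 0 1 2 1 0 1 0 1 2 1 0]
  -> pairs=10 depth=3 groups=5 -> no
String 4 '[[[]]][[][]][][[]][]': depth seq [1 2 3 2 1 0 1 2 1 2 1 0 1 0 1 2 1 0 1 0]
  -> pairs=10 depth=3 groups=5 -> no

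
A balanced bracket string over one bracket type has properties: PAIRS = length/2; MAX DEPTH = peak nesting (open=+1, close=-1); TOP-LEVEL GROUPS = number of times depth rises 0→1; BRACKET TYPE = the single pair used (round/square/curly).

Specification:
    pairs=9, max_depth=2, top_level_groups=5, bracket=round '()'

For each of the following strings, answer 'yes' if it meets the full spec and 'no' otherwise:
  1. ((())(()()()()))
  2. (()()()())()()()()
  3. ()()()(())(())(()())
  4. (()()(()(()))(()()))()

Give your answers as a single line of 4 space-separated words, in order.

Answer: no yes no no

Derivation:
String 1 '((())(()()()()))': depth seq [1 2 3 2 1 2 3 2 3 2 3 2 3 2 1 0]
  -> pairs=8 depth=3 groups=1 -> no
String 2 '(()()()())()()()()': depth seq [1 2 1 2 1 2 1 2 1 0 1 0 1 0 1 0 1 0]
  -> pairs=9 depth=2 groups=5 -> yes
String 3 '()()()(())(())(()())': depth seq [1 0 1 0 1 0 1 2 1 0 1 2 1 0 1 2 1 2 1 0]
  -> pairs=10 depth=2 groups=6 -> no
String 4 '(()()(()(()))(()()))()': depth seq [1 2 1 2 1 2 3 2 3 4 3 2 1 2 3 2 3 2 1 0 1 0]
  -> pairs=11 depth=4 groups=2 -> no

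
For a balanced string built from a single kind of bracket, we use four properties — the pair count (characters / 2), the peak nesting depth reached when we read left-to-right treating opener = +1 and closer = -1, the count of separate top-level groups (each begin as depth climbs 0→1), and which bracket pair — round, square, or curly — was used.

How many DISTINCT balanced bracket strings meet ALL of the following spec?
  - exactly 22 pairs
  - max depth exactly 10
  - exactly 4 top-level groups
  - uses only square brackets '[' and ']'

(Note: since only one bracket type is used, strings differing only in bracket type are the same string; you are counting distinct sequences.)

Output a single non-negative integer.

Spec: pairs=22 depth=10 groups=4
Count(depth <= 10) = 11201928192
Count(depth <= 9) = 10921031894
Count(depth == 10) = 11201928192 - 10921031894 = 280896298

Answer: 280896298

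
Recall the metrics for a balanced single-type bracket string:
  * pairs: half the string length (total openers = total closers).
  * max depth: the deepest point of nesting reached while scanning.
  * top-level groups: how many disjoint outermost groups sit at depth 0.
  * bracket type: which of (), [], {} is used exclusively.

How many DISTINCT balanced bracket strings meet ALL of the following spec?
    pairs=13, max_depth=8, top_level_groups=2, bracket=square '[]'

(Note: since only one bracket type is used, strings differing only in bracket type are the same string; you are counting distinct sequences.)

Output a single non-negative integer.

Spec: pairs=13 depth=8 groups=2
Count(depth <= 8) = 205436
Count(depth <= 7) = 196880
Count(depth == 8) = 205436 - 196880 = 8556

Answer: 8556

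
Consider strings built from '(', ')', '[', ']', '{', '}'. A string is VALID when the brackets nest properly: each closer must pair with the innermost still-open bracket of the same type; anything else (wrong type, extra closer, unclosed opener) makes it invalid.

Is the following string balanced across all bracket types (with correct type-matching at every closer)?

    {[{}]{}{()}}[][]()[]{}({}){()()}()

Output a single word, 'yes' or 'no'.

pos 0: push '{'; stack = {
pos 1: push '['; stack = {[
pos 2: push '{'; stack = {[{
pos 3: '}' matches '{'; pop; stack = {[
pos 4: ']' matches '['; pop; stack = {
pos 5: push '{'; stack = {{
pos 6: '}' matches '{'; pop; stack = {
pos 7: push '{'; stack = {{
pos 8: push '('; stack = {{(
pos 9: ')' matches '('; pop; stack = {{
pos 10: '}' matches '{'; pop; stack = {
pos 11: '}' matches '{'; pop; stack = (empty)
pos 12: push '['; stack = [
pos 13: ']' matches '['; pop; stack = (empty)
pos 14: push '['; stack = [
pos 15: ']' matches '['; pop; stack = (empty)
pos 16: push '('; stack = (
pos 17: ')' matches '('; pop; stack = (empty)
pos 18: push '['; stack = [
pos 19: ']' matches '['; pop; stack = (empty)
pos 20: push '{'; stack = {
pos 21: '}' matches '{'; pop; stack = (empty)
pos 22: push '('; stack = (
pos 23: push '{'; stack = ({
pos 24: '}' matches '{'; pop; stack = (
pos 25: ')' matches '('; pop; stack = (empty)
pos 26: push '{'; stack = {
pos 27: push '('; stack = {(
pos 28: ')' matches '('; pop; stack = {
pos 29: push '('; stack = {(
pos 30: ')' matches '('; pop; stack = {
pos 31: '}' matches '{'; pop; stack = (empty)
pos 32: push '('; stack = (
pos 33: ')' matches '('; pop; stack = (empty)
end: stack empty → VALID
Verdict: properly nested → yes

Answer: yes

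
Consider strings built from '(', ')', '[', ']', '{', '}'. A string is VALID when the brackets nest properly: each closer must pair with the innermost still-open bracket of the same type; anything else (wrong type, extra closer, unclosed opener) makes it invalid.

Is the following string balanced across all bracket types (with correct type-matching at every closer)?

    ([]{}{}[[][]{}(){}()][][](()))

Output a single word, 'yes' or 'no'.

Answer: yes

Derivation:
pos 0: push '('; stack = (
pos 1: push '['; stack = ([
pos 2: ']' matches '['; pop; stack = (
pos 3: push '{'; stack = ({
pos 4: '}' matches '{'; pop; stack = (
pos 5: push '{'; stack = ({
pos 6: '}' matches '{'; pop; stack = (
pos 7: push '['; stack = ([
pos 8: push '['; stack = ([[
pos 9: ']' matches '['; pop; stack = ([
pos 10: push '['; stack = ([[
pos 11: ']' matches '['; pop; stack = ([
pos 12: push '{'; stack = ([{
pos 13: '}' matches '{'; pop; stack = ([
pos 14: push '('; stack = ([(
pos 15: ')' matches '('; pop; stack = ([
pos 16: push '{'; stack = ([{
pos 17: '}' matches '{'; pop; stack = ([
pos 18: push '('; stack = ([(
pos 19: ')' matches '('; pop; stack = ([
pos 20: ']' matches '['; pop; stack = (
pos 21: push '['; stack = ([
pos 22: ']' matches '['; pop; stack = (
pos 23: push '['; stack = ([
pos 24: ']' matches '['; pop; stack = (
pos 25: push '('; stack = ((
pos 26: push '('; stack = (((
pos 27: ')' matches '('; pop; stack = ((
pos 28: ')' matches '('; pop; stack = (
pos 29: ')' matches '('; pop; stack = (empty)
end: stack empty → VALID
Verdict: properly nested → yes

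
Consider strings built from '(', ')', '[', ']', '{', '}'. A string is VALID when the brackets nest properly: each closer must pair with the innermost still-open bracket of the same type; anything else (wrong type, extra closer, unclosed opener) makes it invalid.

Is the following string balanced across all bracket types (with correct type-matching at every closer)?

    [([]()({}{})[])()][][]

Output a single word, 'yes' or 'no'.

pos 0: push '['; stack = [
pos 1: push '('; stack = [(
pos 2: push '['; stack = [([
pos 3: ']' matches '['; pop; stack = [(
pos 4: push '('; stack = [((
pos 5: ')' matches '('; pop; stack = [(
pos 6: push '('; stack = [((
pos 7: push '{'; stack = [(({
pos 8: '}' matches '{'; pop; stack = [((
pos 9: push '{'; stack = [(({
pos 10: '}' matches '{'; pop; stack = [((
pos 11: ')' matches '('; pop; stack = [(
pos 12: push '['; stack = [([
pos 13: ']' matches '['; pop; stack = [(
pos 14: ')' matches '('; pop; stack = [
pos 15: push '('; stack = [(
pos 16: ')' matches '('; pop; stack = [
pos 17: ']' matches '['; pop; stack = (empty)
pos 18: push '['; stack = [
pos 19: ']' matches '['; pop; stack = (empty)
pos 20: push '['; stack = [
pos 21: ']' matches '['; pop; stack = (empty)
end: stack empty → VALID
Verdict: properly nested → yes

Answer: yes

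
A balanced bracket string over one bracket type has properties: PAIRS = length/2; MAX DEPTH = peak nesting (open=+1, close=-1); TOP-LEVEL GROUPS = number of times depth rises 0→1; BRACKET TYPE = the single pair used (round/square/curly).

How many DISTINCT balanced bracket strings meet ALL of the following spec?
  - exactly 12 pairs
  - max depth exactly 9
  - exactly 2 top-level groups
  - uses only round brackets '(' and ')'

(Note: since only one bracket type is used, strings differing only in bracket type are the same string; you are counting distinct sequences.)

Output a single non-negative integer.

Answer: 300

Derivation:
Spec: pairs=12 depth=9 groups=2
Count(depth <= 9) = 58748
Count(depth <= 8) = 58448
Count(depth == 9) = 58748 - 58448 = 300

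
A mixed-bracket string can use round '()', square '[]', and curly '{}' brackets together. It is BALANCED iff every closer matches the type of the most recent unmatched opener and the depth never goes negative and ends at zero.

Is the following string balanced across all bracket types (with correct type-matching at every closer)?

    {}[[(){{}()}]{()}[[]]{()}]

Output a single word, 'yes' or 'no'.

Answer: yes

Derivation:
pos 0: push '{'; stack = {
pos 1: '}' matches '{'; pop; stack = (empty)
pos 2: push '['; stack = [
pos 3: push '['; stack = [[
pos 4: push '('; stack = [[(
pos 5: ')' matches '('; pop; stack = [[
pos 6: push '{'; stack = [[{
pos 7: push '{'; stack = [[{{
pos 8: '}' matches '{'; pop; stack = [[{
pos 9: push '('; stack = [[{(
pos 10: ')' matches '('; pop; stack = [[{
pos 11: '}' matches '{'; pop; stack = [[
pos 12: ']' matches '['; pop; stack = [
pos 13: push '{'; stack = [{
pos 14: push '('; stack = [{(
pos 15: ')' matches '('; pop; stack = [{
pos 16: '}' matches '{'; pop; stack = [
pos 17: push '['; stack = [[
pos 18: push '['; stack = [[[
pos 19: ']' matches '['; pop; stack = [[
pos 20: ']' matches '['; pop; stack = [
pos 21: push '{'; stack = [{
pos 22: push '('; stack = [{(
pos 23: ')' matches '('; pop; stack = [{
pos 24: '}' matches '{'; pop; stack = [
pos 25: ']' matches '['; pop; stack = (empty)
end: stack empty → VALID
Verdict: properly nested → yes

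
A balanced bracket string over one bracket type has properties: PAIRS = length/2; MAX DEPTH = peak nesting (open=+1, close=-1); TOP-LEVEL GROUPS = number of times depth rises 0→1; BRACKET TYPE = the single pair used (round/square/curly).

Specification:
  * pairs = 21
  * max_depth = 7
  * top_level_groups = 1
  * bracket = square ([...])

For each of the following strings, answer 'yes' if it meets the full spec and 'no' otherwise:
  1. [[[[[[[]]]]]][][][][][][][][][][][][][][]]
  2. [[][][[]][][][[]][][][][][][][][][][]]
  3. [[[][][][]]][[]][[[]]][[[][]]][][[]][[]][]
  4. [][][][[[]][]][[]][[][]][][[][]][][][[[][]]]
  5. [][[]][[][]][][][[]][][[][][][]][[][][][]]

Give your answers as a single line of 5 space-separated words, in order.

Answer: yes no no no no

Derivation:
String 1 '[[[[[[[]]]]]][][][][][][][][][][][][][][]]': depth seq [1 2 3 4 5 6 7 6 5 4 3 2 1 2 1 2 1 2 1 2 1 2 1 2 1 2 1 2 1 2 1 2 1 2 1 2 1 2 1 2 1 0]
  -> pairs=21 depth=7 groups=1 -> yes
String 2 '[[][][[]][][][[]][][][][][][][][][][]]': depth seq [1 2 1 2 1 2 3 2 1 2 1 2 1 2 3 2 1 2 1 2 1 2 1 2 1 2 1 2 1 2 1 2 1 2 1 2 1 0]
  -> pairs=19 depth=3 groups=1 -> no
String 3 '[[[][][][]]][[]][[[]]][[[][]]][][[]][[]][]': depth seq [1 2 3 2 3 2 3 2 3 2 1 0 1 2 1 0 1 2 3 2 1 0 1 2 3 2 3 2 1 0 1 0 1 2 1 0 1 2 1 0 1 0]
  -> pairs=21 depth=3 groups=8 -> no
String 4 '[][][][[[]][]][[]][[][]][][[][]][][][[[][]]]': depth seq [1 0 1 0 1 0 1 2 3 2 1 2 1 0 1 2 1 0 1 2 1 2 1 0 1 0 1 2 1 2 1 0 1 0 1 0 1 2 3 2 3 2 1 0]
  -> pairs=22 depth=3 groups=11 -> no
String 5 '[][[]][[][]][][][[]][][[][][][]][[][][][]]': depth seq [1 0 1 2 1 0 1 2 1 2 1 0 1 0 1 0 1 2 1 0 1 0 1 2 1 2 1 2 1 2 1 0 1 2 1 2 1 2 1 2 1 0]
  -> pairs=21 depth=2 groups=9 -> no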